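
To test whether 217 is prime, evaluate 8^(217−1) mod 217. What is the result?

8^1 ≡ 8 (mod 217)
8^2 ≡ 8^2 = 64 ≡ 64 (mod 217)
8^4 ≡ 64^2 = 4096 ≡ 190 (mod 217)
8^8 ≡ 190^2 = 36100 ≡ 78 (mod 217)
8^16 ≡ 78^2 = 6084 ≡ 8 (mod 217)
8^32 ≡ 8^2 = 64 ≡ 64 (mod 217)
8^64 ≡ 64^2 = 4096 ≡ 190 (mod 217)
8^128 ≡ 190^2 = 36100 ≡ 78 (mod 217)
216 = 128 + 64 + 16 + 8 in binary powers of 2.
So 8^216 ≡ 78 · 190 · 8 · 78 ≡ 8 (mod 217).
Since 8 ≠ 1, base 8 is a Fermat witness: 217 is composite.

8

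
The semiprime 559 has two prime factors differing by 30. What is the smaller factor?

Since p = q + 30, we have 559 = q(q + 30), so q² + 30q − 559 = 0.
Discriminant: 30² + 4·559 = 900 + 2236 = 3136; √3136 = 56.
q = (−30 + 56)/2 = 13, and p = q + 30 = 43.
Check: 13 · 43 = 559.

13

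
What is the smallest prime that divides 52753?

52753 is odd.
Digit sum 22, not divisible by 3.
Ends in 3: not divisible by 5.
7: 52753 = 7·7536 + 1
11: 52753 = 11·4795 + 8
13: 52753 = 13·4057 + 12
17: 52753 = 17·3103 + 2
19: 52753 = 19·2776 + 9
23: 52753 = 23·2293 + 14
29: 52753 = 29·1819 + 2
31: 52753 = 31·1701 + 22
37: 52753 = 37·1425 + 28
41: 52753 = 41·1286 + 27
43: 52753 = 43·1226 + 35
47: 52753 = 47·1122 + 19
53: 52753 = 53·995 + 18
59: 52753 = 59·894 + 7
61: 52753 = 61·864 + 49
67: 52753 = 67·787 + 24
71: 52753 = 71·743

71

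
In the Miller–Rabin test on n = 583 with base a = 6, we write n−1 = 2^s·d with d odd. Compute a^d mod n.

303

583 − 1 = 582 = 2^1 · 291, so d = 291.
6^1 ≡ 6 (mod 583)
6^2 ≡ 6^2 = 36 ≡ 36 (mod 583)
6^4 ≡ 36^2 = 1296 ≡ 130 (mod 583)
6^8 ≡ 130^2 = 16900 ≡ 576 (mod 583)
6^16 ≡ 576^2 = 331776 ≡ 49 (mod 583)
6^32 ≡ 49^2 = 2401 ≡ 69 (mod 583)
6^64 ≡ 69^2 = 4761 ≡ 97 (mod 583)
6^128 ≡ 97^2 = 9409 ≡ 81 (mod 583)
6^256 ≡ 81^2 = 6561 ≡ 148 (mod 583)
291 = 256 + 32 + 2 + 1 in binary powers of 2.
So 6^291 ≡ 148 · 69 · 36 · 6 ≡ 303 (mod 583).
Squaring chain: 303; never reaches −1, so base 6 is a Miller–Rabin witness that 583 is composite.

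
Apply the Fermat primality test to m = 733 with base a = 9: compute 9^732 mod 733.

9^1 ≡ 9 (mod 733)
9^2 ≡ 9^2 = 81 ≡ 81 (mod 733)
9^4 ≡ 81^2 = 6561 ≡ 697 (mod 733)
9^8 ≡ 697^2 = 485809 ≡ 563 (mod 733)
9^16 ≡ 563^2 = 316969 ≡ 313 (mod 733)
9^32 ≡ 313^2 = 97969 ≡ 480 (mod 733)
9^64 ≡ 480^2 = 230400 ≡ 238 (mod 733)
9^128 ≡ 238^2 = 56644 ≡ 203 (mod 733)
9^256 ≡ 203^2 = 41209 ≡ 161 (mod 733)
9^512 ≡ 161^2 = 25921 ≡ 266 (mod 733)
732 = 512 + 128 + 64 + 16 + 8 + 4 in binary powers of 2.
So 9^732 ≡ 266 · 203 · 238 · 313 · 563 · 697 ≡ 1 (mod 733).
Since the result is 1, base 9 gives no evidence that 733 is composite.

1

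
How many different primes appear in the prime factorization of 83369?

83369 = 11^2 · 689
689 = 13 · 53
83369 = 11^2 · 13 · 53, which has 3 distinct prime factors.

3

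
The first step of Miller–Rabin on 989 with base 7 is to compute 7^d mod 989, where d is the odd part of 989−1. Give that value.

523

989 − 1 = 988 = 2^2 · 247, so d = 247.
7^1 ≡ 7 (mod 989)
7^2 ≡ 7^2 = 49 ≡ 49 (mod 989)
7^4 ≡ 49^2 = 2401 ≡ 423 (mod 989)
7^8 ≡ 423^2 = 178929 ≡ 909 (mod 989)
7^16 ≡ 909^2 = 826281 ≡ 466 (mod 989)
7^32 ≡ 466^2 = 217156 ≡ 565 (mod 989)
7^64 ≡ 565^2 = 319225 ≡ 767 (mod 989)
7^128 ≡ 767^2 = 588289 ≡ 823 (mod 989)
247 = 128 + 64 + 32 + 16 + 4 + 2 + 1 in binary powers of 2.
So 7^247 ≡ 823 · 767 · 565 · 466 · 423 · 49 · 7 ≡ 523 (mod 989).
Squaring chain: 523 → 565; never reaches −1, so base 7 is a Miller–Rabin witness that 989 is composite.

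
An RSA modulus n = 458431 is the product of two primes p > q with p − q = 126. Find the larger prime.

Since p = q + 126, we have 458431 = q(q + 126), so q² + 126q − 458431 = 0.
Discriminant: 126² + 4·458431 = 15876 + 1833724 = 1849600; √1849600 = 1360.
q = (−126 + 1360)/2 = 617, and p = q + 126 = 743.
Check: 617 · 743 = 458431.

743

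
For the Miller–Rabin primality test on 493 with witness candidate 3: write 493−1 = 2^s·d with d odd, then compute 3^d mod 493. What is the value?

160

493 − 1 = 492 = 2^2 · 123, so d = 123.
3^1 ≡ 3 (mod 493)
3^2 ≡ 3^2 = 9 ≡ 9 (mod 493)
3^4 ≡ 9^2 = 81 ≡ 81 (mod 493)
3^8 ≡ 81^2 = 6561 ≡ 152 (mod 493)
3^16 ≡ 152^2 = 23104 ≡ 426 (mod 493)
3^32 ≡ 426^2 = 181476 ≡ 52 (mod 493)
3^64 ≡ 52^2 = 2704 ≡ 239 (mod 493)
123 = 64 + 32 + 16 + 8 + 2 + 1 in binary powers of 2.
So 3^123 ≡ 239 · 52 · 426 · 152 · 9 · 3 ≡ 160 (mod 493).
Squaring chain: 160 → 457; never reaches −1, so base 3 is a Miller–Rabin witness that 493 is composite.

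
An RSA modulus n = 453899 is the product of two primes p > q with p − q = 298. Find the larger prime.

839

Since p = q + 298, we have 453899 = q(q + 298), so q² + 298q − 453899 = 0.
Discriminant: 298² + 4·453899 = 88804 + 1815596 = 1904400; √1904400 = 1380.
q = (−298 + 1380)/2 = 541, and p = q + 298 = 839.
Check: 541 · 839 = 453899.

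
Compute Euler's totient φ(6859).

Factor: 6859 = 19^3.
φ(6859) = 19^2·(19−1) = 6498.

6498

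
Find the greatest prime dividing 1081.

47

1081 = 23 · 47
47 is prime.
So 1081 = 23 · 47; the largest prime factor is 47.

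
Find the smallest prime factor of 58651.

58651 is odd.
Digit sum 25, not divisible by 3.
Ends in 1: not divisible by 5.
7: 58651 = 7·8378 + 5
11: 58651 = 11·5331 + 10
13: 58651 = 13·4511 + 8
17: 58651 = 17·3450 + 1
19: 58651 = 19·3086 + 17
23: 58651 = 23·2550 + 1
29: 58651 = 29·2022 + 13
31: 58651 = 31·1891 + 30
37: 58651 = 37·1585 + 6
41: 58651 = 41·1430 + 21
43: 58651 = 43·1363 + 42
47: 58651 = 47·1247 + 42
53: 58651 = 53·1106 + 33
59: 58651 = 59·994 + 5
61: 58651 = 61·961 + 30
67: 58651 = 67·875 + 26
71: 58651 = 71·826 + 5
73: 58651 = 73·803 + 32
79: 58651 = 79·742 + 33
83: 58651 = 83·706 + 53
89: 58651 = 89·659

89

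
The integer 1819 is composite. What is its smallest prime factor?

1819 is odd.
Digit sum 19, not divisible by 3.
Ends in 9: not divisible by 5.
7: 1819 = 7·259 + 6
11: 1819 = 11·165 + 4
13: 1819 = 13·139 + 12
17: 1819 = 17·107

17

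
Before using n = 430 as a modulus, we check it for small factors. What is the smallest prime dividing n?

2

430 is even: 2 divides it.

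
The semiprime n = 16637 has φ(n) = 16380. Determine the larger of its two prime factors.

φ(n) = (p−1)(q−1) = n − (p+q) + 1, so p + q = 16637 − 16380 + 1 = 258.
p and q are the roots of t² − 258t + 16637 = 0.
Discriminant: 258² − 4·16637 = 66564 − 66548 = 16; √16 = 4.
q = (258 − 4)/2 = 127, p = (258 + 4)/2 = 131.
Check: 127 · 131 = 16637.

131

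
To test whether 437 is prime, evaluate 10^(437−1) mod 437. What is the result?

101

10^1 ≡ 10 (mod 437)
10^2 ≡ 10^2 = 100 ≡ 100 (mod 437)
10^4 ≡ 100^2 = 10000 ≡ 386 (mod 437)
10^8 ≡ 386^2 = 148996 ≡ 416 (mod 437)
10^16 ≡ 416^2 = 173056 ≡ 4 (mod 437)
10^32 ≡ 4^2 = 16 ≡ 16 (mod 437)
10^64 ≡ 16^2 = 256 ≡ 256 (mod 437)
10^128 ≡ 256^2 = 65536 ≡ 423 (mod 437)
10^256 ≡ 423^2 = 178929 ≡ 196 (mod 437)
436 = 256 + 128 + 32 + 16 + 4 in binary powers of 2.
So 10^436 ≡ 196 · 423 · 16 · 4 · 386 ≡ 101 (mod 437).
Since 101 ≠ 1, base 10 is a Fermat witness: 437 is composite.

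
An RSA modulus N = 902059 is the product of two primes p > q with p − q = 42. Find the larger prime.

Since p = q + 42, we have 902059 = q(q + 42), so q² + 42q − 902059 = 0.
Discriminant: 42² + 4·902059 = 1764 + 3608236 = 3610000; √3610000 = 1900.
q = (−42 + 1900)/2 = 929, and p = q + 42 = 971.
Check: 929 · 971 = 902059.

971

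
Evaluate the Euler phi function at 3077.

Factor: 3077 = 17 · 181.
φ(3077) = (17−1) · (181−1) = 16 · 180 = 2880.

2880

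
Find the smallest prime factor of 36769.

36769 is odd.
Digit sum 31, not divisible by 3.
Ends in 9: not divisible by 5.
7: 36769 = 7·5252 + 5
11: 36769 = 11·3342 + 7
13: 36769 = 13·2828 + 5
17: 36769 = 17·2162 + 15
19: 36769 = 19·1935 + 4
23: 36769 = 23·1598 + 15
29: 36769 = 29·1267 + 26
31: 36769 = 31·1186 + 3
37: 36769 = 37·993 + 28
41: 36769 = 41·896 + 33
43: 36769 = 43·855 + 4
47: 36769 = 47·782 + 15
53: 36769 = 53·693 + 40
59: 36769 = 59·623 + 12
61: 36769 = 61·602 + 47
67: 36769 = 67·548 + 53
71: 36769 = 71·517 + 62
73: 36769 = 73·503 + 50
79: 36769 = 79·465 + 34
83: 36769 = 83·443

83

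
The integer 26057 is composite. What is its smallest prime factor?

71

26057 is odd.
Digit sum 20, not divisible by 3.
Ends in 7: not divisible by 5.
7: 26057 = 7·3722 + 3
11: 26057 = 11·2368 + 9
13: 26057 = 13·2004 + 5
17: 26057 = 17·1532 + 13
19: 26057 = 19·1371 + 8
23: 26057 = 23·1132 + 21
29: 26057 = 29·898 + 15
31: 26057 = 31·840 + 17
37: 26057 = 37·704 + 9
41: 26057 = 41·635 + 22
43: 26057 = 43·605 + 42
47: 26057 = 47·554 + 19
53: 26057 = 53·491 + 34
59: 26057 = 59·441 + 38
61: 26057 = 61·427 + 10
67: 26057 = 67·388 + 61
71: 26057 = 71·367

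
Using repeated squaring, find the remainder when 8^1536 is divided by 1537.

837

8^1 ≡ 8 (mod 1537)
8^2 ≡ 8^2 = 64 ≡ 64 (mod 1537)
8^4 ≡ 64^2 = 4096 ≡ 1022 (mod 1537)
8^8 ≡ 1022^2 = 1044484 ≡ 861 (mod 1537)
8^16 ≡ 861^2 = 741321 ≡ 487 (mod 1537)
8^32 ≡ 487^2 = 237169 ≡ 471 (mod 1537)
8^64 ≡ 471^2 = 221841 ≡ 513 (mod 1537)
8^128 ≡ 513^2 = 263169 ≡ 342 (mod 1537)
8^256 ≡ 342^2 = 116964 ≡ 152 (mod 1537)
8^512 ≡ 152^2 = 23104 ≡ 49 (mod 1537)
8^1024 ≡ 49^2 = 2401 ≡ 864 (mod 1537)
1536 = 1024 + 512 in binary powers of 2.
So 8^1536 ≡ 864 · 49 ≡ 837 (mod 1537).
Since 837 ≠ 1, base 8 is a Fermat witness: 1537 is composite.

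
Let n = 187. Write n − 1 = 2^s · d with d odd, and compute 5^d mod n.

37

187 − 1 = 186 = 2^1 · 93, so d = 93.
5^1 ≡ 5 (mod 187)
5^2 ≡ 5^2 = 25 ≡ 25 (mod 187)
5^4 ≡ 25^2 = 625 ≡ 64 (mod 187)
5^8 ≡ 64^2 = 4096 ≡ 169 (mod 187)
5^16 ≡ 169^2 = 28561 ≡ 137 (mod 187)
5^32 ≡ 137^2 = 18769 ≡ 69 (mod 187)
5^64 ≡ 69^2 = 4761 ≡ 86 (mod 187)
93 = 64 + 16 + 8 + 4 + 1 in binary powers of 2.
So 5^93 ≡ 86 · 137 · 169 · 64 · 5 ≡ 37 (mod 187).
Squaring chain: 37; never reaches −1, so base 5 is a Miller–Rabin witness that 187 is composite.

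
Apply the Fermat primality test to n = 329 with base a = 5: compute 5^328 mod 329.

5^1 ≡ 5 (mod 329)
5^2 ≡ 5^2 = 25 ≡ 25 (mod 329)
5^4 ≡ 25^2 = 625 ≡ 296 (mod 329)
5^8 ≡ 296^2 = 87616 ≡ 102 (mod 329)
5^16 ≡ 102^2 = 10404 ≡ 205 (mod 329)
5^32 ≡ 205^2 = 42025 ≡ 242 (mod 329)
5^64 ≡ 242^2 = 58564 ≡ 2 (mod 329)
5^128 ≡ 2^2 = 4 ≡ 4 (mod 329)
5^256 ≡ 4^2 = 16 ≡ 16 (mod 329)
328 = 256 + 64 + 8 in binary powers of 2.
So 5^328 ≡ 16 · 2 · 102 ≡ 303 (mod 329).
Since 303 ≠ 1, base 5 is a Fermat witness: 329 is composite.

303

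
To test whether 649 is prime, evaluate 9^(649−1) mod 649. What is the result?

454

9^1 ≡ 9 (mod 649)
9^2 ≡ 9^2 = 81 ≡ 81 (mod 649)
9^4 ≡ 81^2 = 6561 ≡ 71 (mod 649)
9^8 ≡ 71^2 = 5041 ≡ 498 (mod 649)
9^16 ≡ 498^2 = 248004 ≡ 86 (mod 649)
9^32 ≡ 86^2 = 7396 ≡ 257 (mod 649)
9^64 ≡ 257^2 = 66049 ≡ 500 (mod 649)
9^128 ≡ 500^2 = 250000 ≡ 135 (mod 649)
9^256 ≡ 135^2 = 18225 ≡ 53 (mod 649)
9^512 ≡ 53^2 = 2809 ≡ 213 (mod 649)
648 = 512 + 128 + 8 in binary powers of 2.
So 9^648 ≡ 213 · 135 · 498 ≡ 454 (mod 649).
Since 454 ≠ 1, base 9 is a Fermat witness: 649 is composite.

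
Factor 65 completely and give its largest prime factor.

13

65 = 5 · 13
13 is prime.
So 65 = 5 · 13; the largest prime factor is 13.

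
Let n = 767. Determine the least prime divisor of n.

13

767 is odd.
Digit sum 20, not divisible by 3.
Ends in 7: not divisible by 5.
7: 767 = 7·109 + 4
11: 767 = 11·69 + 8
13: 767 = 13·59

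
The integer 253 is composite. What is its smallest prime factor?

11

253 is odd.
Digit sum 10, not divisible by 3.
Ends in 3: not divisible by 5.
7: 253 = 7·36 + 1
11: 253 = 11·23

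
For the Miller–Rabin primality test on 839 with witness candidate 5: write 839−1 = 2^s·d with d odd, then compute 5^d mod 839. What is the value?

1

839 − 1 = 838 = 2^1 · 419, so d = 419.
5^1 ≡ 5 (mod 839)
5^2 ≡ 5^2 = 25 ≡ 25 (mod 839)
5^4 ≡ 25^2 = 625 ≡ 625 (mod 839)
5^8 ≡ 625^2 = 390625 ≡ 490 (mod 839)
5^16 ≡ 490^2 = 240100 ≡ 146 (mod 839)
5^32 ≡ 146^2 = 21316 ≡ 341 (mod 839)
5^64 ≡ 341^2 = 116281 ≡ 499 (mod 839)
5^128 ≡ 499^2 = 249001 ≡ 657 (mod 839)
5^256 ≡ 657^2 = 431649 ≡ 403 (mod 839)
419 = 256 + 128 + 32 + 2 + 1 in binary powers of 2.
So 5^419 ≡ 403 · 657 · 341 · 25 · 5 ≡ 1 (mod 839).
Since 5^d ≡ 1 (mod 839), base 5 does not prove 839 composite.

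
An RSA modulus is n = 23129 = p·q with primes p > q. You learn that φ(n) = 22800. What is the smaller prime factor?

101

φ(n) = (p−1)(q−1) = n − (p+q) + 1, so p + q = 23129 − 22800 + 1 = 330.
p and q are the roots of t² − 330t + 23129 = 0.
Discriminant: 330² − 4·23129 = 108900 − 92516 = 16384; √16384 = 128.
q = (330 − 128)/2 = 101, p = (330 + 128)/2 = 229.
Check: 101 · 229 = 23129.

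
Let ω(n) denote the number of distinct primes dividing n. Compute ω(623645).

5

623645 = 5 · 124729
124729 = 11 · 11339
11339 = 17 · 667
667 = 23 · 29
623645 = 5 · 11 · 17 · 23 · 29, which has 5 distinct prime factors.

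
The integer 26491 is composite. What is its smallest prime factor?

59

26491 is odd.
Digit sum 22, not divisible by 3.
Ends in 1: not divisible by 5.
7: 26491 = 7·3784 + 3
11: 26491 = 11·2408 + 3
13: 26491 = 13·2037 + 10
17: 26491 = 17·1558 + 5
19: 26491 = 19·1394 + 5
23: 26491 = 23·1151 + 18
29: 26491 = 29·913 + 14
31: 26491 = 31·854 + 17
37: 26491 = 37·715 + 36
41: 26491 = 41·646 + 5
43: 26491 = 43·616 + 3
47: 26491 = 47·563 + 30
53: 26491 = 53·499 + 44
59: 26491 = 59·449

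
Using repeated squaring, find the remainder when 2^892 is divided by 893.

777

2^1 ≡ 2 (mod 893)
2^2 ≡ 2^2 = 4 ≡ 4 (mod 893)
2^4 ≡ 4^2 = 16 ≡ 16 (mod 893)
2^8 ≡ 16^2 = 256 ≡ 256 (mod 893)
2^16 ≡ 256^2 = 65536 ≡ 347 (mod 893)
2^32 ≡ 347^2 = 120409 ≡ 747 (mod 893)
2^64 ≡ 747^2 = 558009 ≡ 777 (mod 893)
2^128 ≡ 777^2 = 603729 ≡ 61 (mod 893)
2^256 ≡ 61^2 = 3721 ≡ 149 (mod 893)
2^512 ≡ 149^2 = 22201 ≡ 769 (mod 893)
892 = 512 + 256 + 64 + 32 + 16 + 8 + 4 in binary powers of 2.
So 2^892 ≡ 769 · 149 · 777 · 747 · 347 · 256 · 16 ≡ 777 (mod 893).
Since 777 ≠ 1, base 2 is a Fermat witness: 893 is composite.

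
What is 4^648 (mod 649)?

559

4^1 ≡ 4 (mod 649)
4^2 ≡ 4^2 = 16 ≡ 16 (mod 649)
4^4 ≡ 16^2 = 256 ≡ 256 (mod 649)
4^8 ≡ 256^2 = 65536 ≡ 636 (mod 649)
4^16 ≡ 636^2 = 404496 ≡ 169 (mod 649)
4^32 ≡ 169^2 = 28561 ≡ 5 (mod 649)
4^64 ≡ 5^2 = 25 ≡ 25 (mod 649)
4^128 ≡ 25^2 = 625 ≡ 625 (mod 649)
4^256 ≡ 625^2 = 390625 ≡ 576 (mod 649)
4^512 ≡ 576^2 = 331776 ≡ 137 (mod 649)
648 = 512 + 128 + 8 in binary powers of 2.
So 4^648 ≡ 137 · 625 · 636 ≡ 559 (mod 649).
Since 559 ≠ 1, base 4 is a Fermat witness: 649 is composite.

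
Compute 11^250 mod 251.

1

11^1 ≡ 11 (mod 251)
11^2 ≡ 11^2 = 121 ≡ 121 (mod 251)
11^4 ≡ 121^2 = 14641 ≡ 83 (mod 251)
11^8 ≡ 83^2 = 6889 ≡ 112 (mod 251)
11^16 ≡ 112^2 = 12544 ≡ 245 (mod 251)
11^32 ≡ 245^2 = 60025 ≡ 36 (mod 251)
11^64 ≡ 36^2 = 1296 ≡ 41 (mod 251)
11^128 ≡ 41^2 = 1681 ≡ 175 (mod 251)
250 = 128 + 64 + 32 + 16 + 8 + 2 in binary powers of 2.
So 11^250 ≡ 175 · 41 · 36 · 245 · 112 · 121 ≡ 1 (mod 251).
Since the result is 1, base 11 gives no evidence that 251 is composite.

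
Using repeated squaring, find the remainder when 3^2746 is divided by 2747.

3^1 ≡ 3 (mod 2747)
3^2 ≡ 3^2 = 9 ≡ 9 (mod 2747)
3^4 ≡ 9^2 = 81 ≡ 81 (mod 2747)
3^8 ≡ 81^2 = 6561 ≡ 1067 (mod 2747)
3^16 ≡ 1067^2 = 1138489 ≡ 1231 (mod 2747)
3^32 ≡ 1231^2 = 1515361 ≡ 1764 (mod 2747)
3^64 ≡ 1764^2 = 3111696 ≡ 2092 (mod 2747)
3^128 ≡ 2092^2 = 4376464 ≡ 493 (mod 2747)
3^256 ≡ 493^2 = 243049 ≡ 1313 (mod 2747)
3^512 ≡ 1313^2 = 1723969 ≡ 1600 (mod 2747)
3^1024 ≡ 1600^2 = 2560000 ≡ 2543 (mod 2747)
3^2048 ≡ 2543^2 = 6466849 ≡ 411 (mod 2747)
2746 = 2048 + 512 + 128 + 32 + 16 + 8 + 2 in binary powers of 2.
So 3^2746 ≡ 411 · 1600 · 493 · 1764 · 1231 · 1067 · 9 ≡ 91 (mod 2747).
Since 91 ≠ 1, base 3 is a Fermat witness: 2747 is composite.

91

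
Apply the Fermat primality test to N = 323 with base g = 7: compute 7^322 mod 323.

83

7^1 ≡ 7 (mod 323)
7^2 ≡ 7^2 = 49 ≡ 49 (mod 323)
7^4 ≡ 49^2 = 2401 ≡ 140 (mod 323)
7^8 ≡ 140^2 = 19600 ≡ 220 (mod 323)
7^16 ≡ 220^2 = 48400 ≡ 273 (mod 323)
7^32 ≡ 273^2 = 74529 ≡ 239 (mod 323)
7^64 ≡ 239^2 = 57121 ≡ 273 (mod 323)
7^128 ≡ 273^2 = 74529 ≡ 239 (mod 323)
7^256 ≡ 239^2 = 57121 ≡ 273 (mod 323)
322 = 256 + 64 + 2 in binary powers of 2.
So 7^322 ≡ 273 · 273 · 49 ≡ 83 (mod 323).
Since 83 ≠ 1, base 7 is a Fermat witness: 323 is composite.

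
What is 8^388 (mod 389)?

8^1 ≡ 8 (mod 389)
8^2 ≡ 8^2 = 64 ≡ 64 (mod 389)
8^4 ≡ 64^2 = 4096 ≡ 206 (mod 389)
8^8 ≡ 206^2 = 42436 ≡ 35 (mod 389)
8^16 ≡ 35^2 = 1225 ≡ 58 (mod 389)
8^32 ≡ 58^2 = 3364 ≡ 252 (mod 389)
8^64 ≡ 252^2 = 63504 ≡ 97 (mod 389)
8^128 ≡ 97^2 = 9409 ≡ 73 (mod 389)
8^256 ≡ 73^2 = 5329 ≡ 272 (mod 389)
388 = 256 + 128 + 4 in binary powers of 2.
So 8^388 ≡ 272 · 73 · 206 ≡ 1 (mod 389).
Since the result is 1, base 8 gives no evidence that 389 is composite.

1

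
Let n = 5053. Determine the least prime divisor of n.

31

5053 is odd.
Digit sum 13, not divisible by 3.
Ends in 3: not divisible by 5.
7: 5053 = 7·721 + 6
11: 5053 = 11·459 + 4
13: 5053 = 13·388 + 9
17: 5053 = 17·297 + 4
19: 5053 = 19·265 + 18
23: 5053 = 23·219 + 16
29: 5053 = 29·174 + 7
31: 5053 = 31·163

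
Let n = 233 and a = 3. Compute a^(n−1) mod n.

3^1 ≡ 3 (mod 233)
3^2 ≡ 3^2 = 9 ≡ 9 (mod 233)
3^4 ≡ 9^2 = 81 ≡ 81 (mod 233)
3^8 ≡ 81^2 = 6561 ≡ 37 (mod 233)
3^16 ≡ 37^2 = 1369 ≡ 204 (mod 233)
3^32 ≡ 204^2 = 41616 ≡ 142 (mod 233)
3^64 ≡ 142^2 = 20164 ≡ 126 (mod 233)
3^128 ≡ 126^2 = 15876 ≡ 32 (mod 233)
232 = 128 + 64 + 32 + 8 in binary powers of 2.
So 3^232 ≡ 32 · 126 · 142 · 37 ≡ 1 (mod 233).
Since the result is 1, base 3 gives no evidence that 233 is composite.

1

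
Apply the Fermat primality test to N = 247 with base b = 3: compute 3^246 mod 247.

3^1 ≡ 3 (mod 247)
3^2 ≡ 3^2 = 9 ≡ 9 (mod 247)
3^4 ≡ 9^2 = 81 ≡ 81 (mod 247)
3^8 ≡ 81^2 = 6561 ≡ 139 (mod 247)
3^16 ≡ 139^2 = 19321 ≡ 55 (mod 247)
3^32 ≡ 55^2 = 3025 ≡ 61 (mod 247)
3^64 ≡ 61^2 = 3721 ≡ 16 (mod 247)
3^128 ≡ 16^2 = 256 ≡ 9 (mod 247)
246 = 128 + 64 + 32 + 16 + 4 + 2 in binary powers of 2.
So 3^246 ≡ 9 · 16 · 61 · 55 · 81 · 9 ≡ 144 (mod 247).
Since 144 ≠ 1, base 3 is a Fermat witness: 247 is composite.

144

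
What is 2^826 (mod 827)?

1

2^1 ≡ 2 (mod 827)
2^2 ≡ 2^2 = 4 ≡ 4 (mod 827)
2^4 ≡ 4^2 = 16 ≡ 16 (mod 827)
2^8 ≡ 16^2 = 256 ≡ 256 (mod 827)
2^16 ≡ 256^2 = 65536 ≡ 203 (mod 827)
2^32 ≡ 203^2 = 41209 ≡ 686 (mod 827)
2^64 ≡ 686^2 = 470596 ≡ 33 (mod 827)
2^128 ≡ 33^2 = 1089 ≡ 262 (mod 827)
2^256 ≡ 262^2 = 68644 ≡ 3 (mod 827)
2^512 ≡ 3^2 = 9 ≡ 9 (mod 827)
826 = 512 + 256 + 32 + 16 + 8 + 2 in binary powers of 2.
So 2^826 ≡ 9 · 3 · 686 · 203 · 256 · 4 ≡ 1 (mod 827).
Since the result is 1, base 2 gives no evidence that 827 is composite.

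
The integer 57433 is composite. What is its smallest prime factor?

57433 is odd.
Digit sum 22, not divisible by 3.
Ends in 3: not divisible by 5.
7: 57433 = 7·8204 + 5
11: 57433 = 11·5221 + 2
13: 57433 = 13·4417 + 12
17: 57433 = 17·3378 + 7
19: 57433 = 19·3022 + 15
23: 57433 = 23·2497 + 2
29: 57433 = 29·1980 + 13
31: 57433 = 31·1852 + 21
37: 57433 = 37·1552 + 9
41: 57433 = 41·1400 + 33
43: 57433 = 43·1335 + 28
47: 57433 = 47·1221 + 46
53: 57433 = 53·1083 + 34
59: 57433 = 59·973 + 26
61: 57433 = 61·941 + 32
67: 57433 = 67·857 + 14
71: 57433 = 71·808 + 65
73: 57433 = 73·786 + 55
79: 57433 = 79·727

79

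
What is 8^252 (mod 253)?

8^1 ≡ 8 (mod 253)
8^2 ≡ 8^2 = 64 ≡ 64 (mod 253)
8^4 ≡ 64^2 = 4096 ≡ 48 (mod 253)
8^8 ≡ 48^2 = 2304 ≡ 27 (mod 253)
8^16 ≡ 27^2 = 729 ≡ 223 (mod 253)
8^32 ≡ 223^2 = 49729 ≡ 141 (mod 253)
8^64 ≡ 141^2 = 19881 ≡ 147 (mod 253)
8^128 ≡ 147^2 = 21609 ≡ 104 (mod 253)
252 = 128 + 64 + 32 + 16 + 8 + 4 in binary powers of 2.
So 8^252 ≡ 104 · 147 · 141 · 223 · 27 · 48 ≡ 141 (mod 253).
Since 141 ≠ 1, base 8 is a Fermat witness: 253 is composite.

141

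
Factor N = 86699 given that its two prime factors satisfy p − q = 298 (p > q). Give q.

181

Since p = q + 298, we have 86699 = q(q + 298), so q² + 298q − 86699 = 0.
Discriminant: 298² + 4·86699 = 88804 + 346796 = 435600; √435600 = 660.
q = (−298 + 660)/2 = 181, and p = q + 298 = 479.
Check: 181 · 479 = 86699.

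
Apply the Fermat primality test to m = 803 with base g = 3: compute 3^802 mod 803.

3^1 ≡ 3 (mod 803)
3^2 ≡ 3^2 = 9 ≡ 9 (mod 803)
3^4 ≡ 9^2 = 81 ≡ 81 (mod 803)
3^8 ≡ 81^2 = 6561 ≡ 137 (mod 803)
3^16 ≡ 137^2 = 18769 ≡ 300 (mod 803)
3^32 ≡ 300^2 = 90000 ≡ 64 (mod 803)
3^64 ≡ 64^2 = 4096 ≡ 81 (mod 803)
3^128 ≡ 81^2 = 6561 ≡ 137 (mod 803)
3^256 ≡ 137^2 = 18769 ≡ 300 (mod 803)
3^512 ≡ 300^2 = 90000 ≡ 64 (mod 803)
802 = 512 + 256 + 32 + 2 in binary powers of 2.
So 3^802 ≡ 64 · 300 · 64 · 9 ≡ 284 (mod 803).
Since 284 ≠ 1, base 3 is a Fermat witness: 803 is composite.

284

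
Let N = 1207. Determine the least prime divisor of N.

1207 is odd.
Digit sum 10, not divisible by 3.
Ends in 7: not divisible by 5.
7: 1207 = 7·172 + 3
11: 1207 = 11·109 + 8
13: 1207 = 13·92 + 11
17: 1207 = 17·71

17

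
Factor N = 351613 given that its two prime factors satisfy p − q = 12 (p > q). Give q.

587

Since p = q + 12, we have 351613 = q(q + 12), so q² + 12q − 351613 = 0.
Discriminant: 12² + 4·351613 = 144 + 1406452 = 1406596; √1406596 = 1186.
q = (−12 + 1186)/2 = 587, and p = q + 12 = 599.
Check: 587 · 599 = 351613.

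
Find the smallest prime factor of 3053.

3053 is odd.
Digit sum 11, not divisible by 3.
Ends in 3: not divisible by 5.
7: 3053 = 7·436 + 1
11: 3053 = 11·277 + 6
13: 3053 = 13·234 + 11
17: 3053 = 17·179 + 10
19: 3053 = 19·160 + 13
23: 3053 = 23·132 + 17
29: 3053 = 29·105 + 8
31: 3053 = 31·98 + 15
37: 3053 = 37·82 + 19
41: 3053 = 41·74 + 19
43: 3053 = 43·71

43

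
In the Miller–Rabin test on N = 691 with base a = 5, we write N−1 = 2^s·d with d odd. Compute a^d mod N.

1

691 − 1 = 690 = 2^1 · 345, so d = 345.
5^1 ≡ 5 (mod 691)
5^2 ≡ 5^2 = 25 ≡ 25 (mod 691)
5^4 ≡ 25^2 = 625 ≡ 625 (mod 691)
5^8 ≡ 625^2 = 390625 ≡ 210 (mod 691)
5^16 ≡ 210^2 = 44100 ≡ 567 (mod 691)
5^32 ≡ 567^2 = 321489 ≡ 174 (mod 691)
5^64 ≡ 174^2 = 30276 ≡ 563 (mod 691)
5^128 ≡ 563^2 = 316969 ≡ 491 (mod 691)
5^256 ≡ 491^2 = 241081 ≡ 613 (mod 691)
345 = 256 + 64 + 16 + 8 + 1 in binary powers of 2.
So 5^345 ≡ 613 · 563 · 567 · 210 · 5 ≡ 1 (mod 691).
Since 5^d ≡ 1 (mod 691), base 5 does not prove 691 composite.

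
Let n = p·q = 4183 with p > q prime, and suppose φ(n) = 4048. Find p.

89

φ(n) = (p−1)(q−1) = n − (p+q) + 1, so p + q = 4183 − 4048 + 1 = 136.
p and q are the roots of t² − 136t + 4183 = 0.
Discriminant: 136² − 4·4183 = 18496 − 16732 = 1764; √1764 = 42.
q = (136 − 42)/2 = 47, p = (136 + 42)/2 = 89.
Check: 47 · 89 = 4183.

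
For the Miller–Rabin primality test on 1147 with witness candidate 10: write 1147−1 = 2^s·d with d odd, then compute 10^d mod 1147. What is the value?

1147 − 1 = 1146 = 2^1 · 573, so d = 573.
10^1 ≡ 10 (mod 1147)
10^2 ≡ 10^2 = 100 ≡ 100 (mod 1147)
10^4 ≡ 100^2 = 10000 ≡ 824 (mod 1147)
10^8 ≡ 824^2 = 678976 ≡ 1099 (mod 1147)
10^16 ≡ 1099^2 = 1207801 ≡ 10 (mod 1147)
10^32 ≡ 10^2 = 100 ≡ 100 (mod 1147)
10^64 ≡ 100^2 = 10000 ≡ 824 (mod 1147)
10^128 ≡ 824^2 = 678976 ≡ 1099 (mod 1147)
10^256 ≡ 1099^2 = 1207801 ≡ 10 (mod 1147)
10^512 ≡ 10^2 = 100 ≡ 100 (mod 1147)
573 = 512 + 32 + 16 + 8 + 4 + 1 in binary powers of 2.
So 10^573 ≡ 100 · 100 · 10 · 1099 · 824 · 10 ≡ 1000 (mod 1147).
Squaring chain: 1000; never reaches −1, so base 10 is a Miller–Rabin witness that 1147 is composite.

1000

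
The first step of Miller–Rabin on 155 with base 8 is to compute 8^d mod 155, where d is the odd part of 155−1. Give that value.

33

155 − 1 = 154 = 2^1 · 77, so d = 77.
8^1 ≡ 8 (mod 155)
8^2 ≡ 8^2 = 64 ≡ 64 (mod 155)
8^4 ≡ 64^2 = 4096 ≡ 66 (mod 155)
8^8 ≡ 66^2 = 4356 ≡ 16 (mod 155)
8^16 ≡ 16^2 = 256 ≡ 101 (mod 155)
8^32 ≡ 101^2 = 10201 ≡ 126 (mod 155)
8^64 ≡ 126^2 = 15876 ≡ 66 (mod 155)
77 = 64 + 8 + 4 + 1 in binary powers of 2.
So 8^77 ≡ 66 · 16 · 66 · 8 ≡ 33 (mod 155).
Squaring chain: 33; never reaches −1, so base 8 is a Miller–Rabin witness that 155 is composite.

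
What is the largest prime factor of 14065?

97

14065 = 5 · 2813
2813 = 29 · 97
97 is prime.
So 14065 = 5 · 29 · 97; the largest prime factor is 97.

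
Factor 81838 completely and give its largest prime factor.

83

81838 = 2 · 40919
40919 = 17 · 2407
2407 = 29 · 83
83 is prime.
So 81838 = 2 · 17 · 29 · 83; the largest prime factor is 83.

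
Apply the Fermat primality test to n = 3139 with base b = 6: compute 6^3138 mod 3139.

2710

6^1 ≡ 6 (mod 3139)
6^2 ≡ 6^2 = 36 ≡ 36 (mod 3139)
6^4 ≡ 36^2 = 1296 ≡ 1296 (mod 3139)
6^8 ≡ 1296^2 = 1679616 ≡ 251 (mod 3139)
6^16 ≡ 251^2 = 63001 ≡ 221 (mod 3139)
6^32 ≡ 221^2 = 48841 ≡ 1756 (mod 3139)
6^64 ≡ 1756^2 = 3083536 ≡ 1038 (mod 3139)
6^128 ≡ 1038^2 = 1077444 ≡ 767 (mod 3139)
6^256 ≡ 767^2 = 588289 ≡ 1296 (mod 3139)
6^512 ≡ 1296^2 = 1679616 ≡ 251 (mod 3139)
6^1024 ≡ 251^2 = 63001 ≡ 221 (mod 3139)
6^2048 ≡ 221^2 = 48841 ≡ 1756 (mod 3139)
3138 = 2048 + 1024 + 64 + 2 in binary powers of 2.
So 6^3138 ≡ 1756 · 221 · 1038 · 36 ≡ 2710 (mod 3139).
Since 2710 ≠ 1, base 6 is a Fermat witness: 3139 is composite.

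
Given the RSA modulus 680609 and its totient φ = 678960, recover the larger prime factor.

φ(n) = (p−1)(q−1) = n − (p+q) + 1, so p + q = 680609 − 678960 + 1 = 1650.
p and q are the roots of t² − 1650t + 680609 = 0.
Discriminant: 1650² − 4·680609 = 2722500 − 2722436 = 64; √64 = 8.
q = (1650 − 8)/2 = 821, p = (1650 + 8)/2 = 829.
Check: 821 · 829 = 680609.

829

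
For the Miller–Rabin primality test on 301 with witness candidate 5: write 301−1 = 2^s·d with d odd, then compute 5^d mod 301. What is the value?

301 − 1 = 300 = 2^2 · 75, so d = 75.
5^1 ≡ 5 (mod 301)
5^2 ≡ 5^2 = 25 ≡ 25 (mod 301)
5^4 ≡ 25^2 = 625 ≡ 23 (mod 301)
5^8 ≡ 23^2 = 529 ≡ 228 (mod 301)
5^16 ≡ 228^2 = 51984 ≡ 212 (mod 301)
5^32 ≡ 212^2 = 44944 ≡ 95 (mod 301)
5^64 ≡ 95^2 = 9025 ≡ 296 (mod 301)
75 = 64 + 8 + 2 + 1 in binary powers of 2.
So 5^75 ≡ 296 · 228 · 25 · 5 ≡ 174 (mod 301).
Squaring chain: 174 → 176; never reaches −1, so base 5 is a Miller–Rabin witness that 301 is composite.

174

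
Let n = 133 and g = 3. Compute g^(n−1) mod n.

64

3^1 ≡ 3 (mod 133)
3^2 ≡ 3^2 = 9 ≡ 9 (mod 133)
3^4 ≡ 9^2 = 81 ≡ 81 (mod 133)
3^8 ≡ 81^2 = 6561 ≡ 44 (mod 133)
3^16 ≡ 44^2 = 1936 ≡ 74 (mod 133)
3^32 ≡ 74^2 = 5476 ≡ 23 (mod 133)
3^64 ≡ 23^2 = 529 ≡ 130 (mod 133)
3^128 ≡ 130^2 = 16900 ≡ 9 (mod 133)
132 = 128 + 4 in binary powers of 2.
So 3^132 ≡ 9 · 81 ≡ 64 (mod 133).
Since 64 ≠ 1, base 3 is a Fermat witness: 133 is composite.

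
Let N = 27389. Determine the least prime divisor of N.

27389 is odd.
Digit sum 29, not divisible by 3.
Ends in 9: not divisible by 5.
7: 27389 = 7·3912 + 5
11: 27389 = 11·2489 + 10
13: 27389 = 13·2106 + 11
17: 27389 = 17·1611 + 2
19: 27389 = 19·1441 + 10
23: 27389 = 23·1190 + 19
29: 27389 = 29·944 + 13
31: 27389 = 31·883 + 16
37: 27389 = 37·740 + 9
41: 27389 = 41·668 + 1
43: 27389 = 43·636 + 41
47: 27389 = 47·582 + 35
53: 27389 = 53·516 + 41
59: 27389 = 59·464 + 13
61: 27389 = 61·449

61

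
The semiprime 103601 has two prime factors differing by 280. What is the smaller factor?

Since p = q + 280, we have 103601 = q(q + 280), so q² + 280q − 103601 = 0.
Discriminant: 280² + 4·103601 = 78400 + 414404 = 492804; √492804 = 702.
q = (−280 + 702)/2 = 211, and p = q + 280 = 491.
Check: 211 · 491 = 103601.

211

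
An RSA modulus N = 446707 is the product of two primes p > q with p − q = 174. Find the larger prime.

Since p = q + 174, we have 446707 = q(q + 174), so q² + 174q − 446707 = 0.
Discriminant: 174² + 4·446707 = 30276 + 1786828 = 1817104; √1817104 = 1348.
q = (−174 + 1348)/2 = 587, and p = q + 174 = 761.
Check: 587 · 761 = 446707.

761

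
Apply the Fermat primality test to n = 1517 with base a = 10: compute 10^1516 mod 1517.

10

10^1 ≡ 10 (mod 1517)
10^2 ≡ 10^2 = 100 ≡ 100 (mod 1517)
10^4 ≡ 100^2 = 10000 ≡ 898 (mod 1517)
10^8 ≡ 898^2 = 806404 ≡ 877 (mod 1517)
10^16 ≡ 877^2 = 769129 ≡ 10 (mod 1517)
10^32 ≡ 10^2 = 100 ≡ 100 (mod 1517)
10^64 ≡ 100^2 = 10000 ≡ 898 (mod 1517)
10^128 ≡ 898^2 = 806404 ≡ 877 (mod 1517)
10^256 ≡ 877^2 = 769129 ≡ 10 (mod 1517)
10^512 ≡ 10^2 = 100 ≡ 100 (mod 1517)
10^1024 ≡ 100^2 = 10000 ≡ 898 (mod 1517)
1516 = 1024 + 256 + 128 + 64 + 32 + 8 + 4 in binary powers of 2.
So 10^1516 ≡ 898 · 10 · 877 · 898 · 100 · 877 · 898 ≡ 10 (mod 1517).
Since 10 ≠ 1, base 10 is a Fermat witness: 1517 is composite.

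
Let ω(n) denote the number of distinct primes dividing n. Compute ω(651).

3

651 = 3 · 217
217 = 7 · 31
651 = 3 · 7 · 31, which has 3 distinct prime factors.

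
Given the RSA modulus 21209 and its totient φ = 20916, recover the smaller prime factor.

φ(n) = (p−1)(q−1) = n − (p+q) + 1, so p + q = 21209 − 20916 + 1 = 294.
p and q are the roots of t² − 294t + 21209 = 0.
Discriminant: 294² − 4·21209 = 86436 − 84836 = 1600; √1600 = 40.
q = (294 − 40)/2 = 127, p = (294 + 40)/2 = 167.
Check: 127 · 167 = 21209.

127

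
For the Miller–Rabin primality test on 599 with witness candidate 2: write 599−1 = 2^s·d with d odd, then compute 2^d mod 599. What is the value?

599 − 1 = 598 = 2^1 · 299, so d = 299.
2^1 ≡ 2 (mod 599)
2^2 ≡ 2^2 = 4 ≡ 4 (mod 599)
2^4 ≡ 4^2 = 16 ≡ 16 (mod 599)
2^8 ≡ 16^2 = 256 ≡ 256 (mod 599)
2^16 ≡ 256^2 = 65536 ≡ 245 (mod 599)
2^32 ≡ 245^2 = 60025 ≡ 125 (mod 599)
2^64 ≡ 125^2 = 15625 ≡ 51 (mod 599)
2^128 ≡ 51^2 = 2601 ≡ 205 (mod 599)
2^256 ≡ 205^2 = 42025 ≡ 95 (mod 599)
299 = 256 + 32 + 8 + 2 + 1 in binary powers of 2.
So 2^299 ≡ 95 · 125 · 256 · 4 · 2 ≡ 1 (mod 599).
Since 2^d ≡ 1 (mod 599), base 2 does not prove 599 composite.

1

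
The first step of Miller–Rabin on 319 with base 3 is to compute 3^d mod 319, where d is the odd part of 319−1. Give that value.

319 − 1 = 318 = 2^1 · 159, so d = 159.
3^1 ≡ 3 (mod 319)
3^2 ≡ 3^2 = 9 ≡ 9 (mod 319)
3^4 ≡ 9^2 = 81 ≡ 81 (mod 319)
3^8 ≡ 81^2 = 6561 ≡ 181 (mod 319)
3^16 ≡ 181^2 = 32761 ≡ 223 (mod 319)
3^32 ≡ 223^2 = 49729 ≡ 284 (mod 319)
3^64 ≡ 284^2 = 80656 ≡ 268 (mod 319)
3^128 ≡ 268^2 = 71824 ≡ 49 (mod 319)
159 = 128 + 16 + 8 + 4 + 2 + 1 in binary powers of 2.
So 3^159 ≡ 49 · 223 · 181 · 81 · 9 · 3 ≡ 279 (mod 319).
Squaring chain: 279; never reaches −1, so base 3 is a Miller–Rabin witness that 319 is composite.

279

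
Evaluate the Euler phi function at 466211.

Factor: 466211 = 41 · 83 · 137.
φ(466211) = (41−1) · (83−1) · (137−1) = 40 · 82 · 136 = 446080.

446080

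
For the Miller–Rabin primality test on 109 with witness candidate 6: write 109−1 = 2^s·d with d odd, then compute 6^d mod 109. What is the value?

109 − 1 = 108 = 2^2 · 27, so d = 27.
6^1 ≡ 6 (mod 109)
6^2 ≡ 6^2 = 36 ≡ 36 (mod 109)
6^4 ≡ 36^2 = 1296 ≡ 97 (mod 109)
6^8 ≡ 97^2 = 9409 ≡ 35 (mod 109)
6^16 ≡ 35^2 = 1225 ≡ 26 (mod 109)
27 = 16 + 8 + 2 + 1 in binary powers of 2.
So 6^27 ≡ 26 · 35 · 36 · 6 ≡ 33 (mod 109).
Squaring chain: 33 → 108; reaches −1, so base 6 does not prove 109 composite.

33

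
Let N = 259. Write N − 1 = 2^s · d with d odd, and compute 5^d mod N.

259 − 1 = 258 = 2^1 · 129, so d = 129.
5^1 ≡ 5 (mod 259)
5^2 ≡ 5^2 = 25 ≡ 25 (mod 259)
5^4 ≡ 25^2 = 625 ≡ 107 (mod 259)
5^8 ≡ 107^2 = 11449 ≡ 53 (mod 259)
5^16 ≡ 53^2 = 2809 ≡ 219 (mod 259)
5^32 ≡ 219^2 = 47961 ≡ 46 (mod 259)
5^64 ≡ 46^2 = 2116 ≡ 44 (mod 259)
5^128 ≡ 44^2 = 1936 ≡ 123 (mod 259)
129 = 128 + 1 in binary powers of 2.
So 5^129 ≡ 123 · 5 ≡ 97 (mod 259).
Squaring chain: 97; never reaches −1, so base 5 is a Miller–Rabin witness that 259 is composite.

97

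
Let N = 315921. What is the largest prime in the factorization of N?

79

315921 = 3 · 105307
105307 = 31 · 3397
3397 = 43 · 79
79 is prime.
So 315921 = 3 · 31 · 43 · 79; the largest prime factor is 79.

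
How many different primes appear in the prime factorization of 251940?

6

251940 = 2^2 · 62985
62985 = 3 · 20995
20995 = 5 · 4199
4199 = 13 · 323
323 = 17 · 19
251940 = 2^2 · 3 · 5 · 13 · 17 · 19, which has 6 distinct prime factors.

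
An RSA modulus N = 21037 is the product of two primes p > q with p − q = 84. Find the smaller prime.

Since p = q + 84, we have 21037 = q(q + 84), so q² + 84q − 21037 = 0.
Discriminant: 84² + 4·21037 = 7056 + 84148 = 91204; √91204 = 302.
q = (−84 + 302)/2 = 109, and p = q + 84 = 193.
Check: 109 · 193 = 21037.

109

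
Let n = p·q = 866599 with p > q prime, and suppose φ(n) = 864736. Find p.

977

φ(n) = (p−1)(q−1) = n − (p+q) + 1, so p + q = 866599 − 864736 + 1 = 1864.
p and q are the roots of t² − 1864t + 866599 = 0.
Discriminant: 1864² − 4·866599 = 3474496 − 3466396 = 8100; √8100 = 90.
q = (1864 − 90)/2 = 887, p = (1864 + 90)/2 = 977.
Check: 887 · 977 = 866599.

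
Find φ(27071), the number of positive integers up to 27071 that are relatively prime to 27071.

23320

Factor: 27071 = 11 · 23 · 107.
φ(27071) = (11−1) · (23−1) · (107−1) = 10 · 22 · 106 = 23320.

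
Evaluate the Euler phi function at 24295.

18816

Factor: 24295 = 5 · 43 · 113.
φ(24295) = (5−1) · (43−1) · (113−1) = 4 · 42 · 112 = 18816.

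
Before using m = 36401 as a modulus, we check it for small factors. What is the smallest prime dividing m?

36401 is odd.
Digit sum 14, not divisible by 3.
Ends in 1: not divisible by 5.
7: 36401 = 7·5200 + 1
11: 36401 = 11·3309 + 2
13: 36401 = 13·2800 + 1
17: 36401 = 17·2141 + 4
19: 36401 = 19·1915 + 16
23: 36401 = 23·1582 + 15
29: 36401 = 29·1255 + 6
31: 36401 = 31·1174 + 7
37: 36401 = 37·983 + 30
41: 36401 = 41·887 + 34
43: 36401 = 43·846 + 23
47: 36401 = 47·774 + 23
53: 36401 = 53·686 + 43
59: 36401 = 59·616 + 57
61: 36401 = 61·596 + 45
67: 36401 = 67·543 + 20
71: 36401 = 71·512 + 49
73: 36401 = 73·498 + 47
79: 36401 = 79·460 + 61
83: 36401 = 83·438 + 47
89: 36401 = 89·409

89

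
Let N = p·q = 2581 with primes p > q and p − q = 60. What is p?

Since p = q + 60, we have 2581 = q(q + 60), so q² + 60q − 2581 = 0.
Discriminant: 60² + 4·2581 = 3600 + 10324 = 13924; √13924 = 118.
q = (−60 + 118)/2 = 29, and p = q + 60 = 89.
Check: 29 · 89 = 2581.

89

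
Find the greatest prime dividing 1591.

43

1591 = 37 · 43
43 is prime.
So 1591 = 37 · 43; the largest prime factor is 43.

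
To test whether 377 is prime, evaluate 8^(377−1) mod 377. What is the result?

53

8^1 ≡ 8 (mod 377)
8^2 ≡ 8^2 = 64 ≡ 64 (mod 377)
8^4 ≡ 64^2 = 4096 ≡ 326 (mod 377)
8^8 ≡ 326^2 = 106276 ≡ 339 (mod 377)
8^16 ≡ 339^2 = 114921 ≡ 313 (mod 377)
8^32 ≡ 313^2 = 97969 ≡ 326 (mod 377)
8^64 ≡ 326^2 = 106276 ≡ 339 (mod 377)
8^128 ≡ 339^2 = 114921 ≡ 313 (mod 377)
8^256 ≡ 313^2 = 97969 ≡ 326 (mod 377)
376 = 256 + 64 + 32 + 16 + 8 in binary powers of 2.
So 8^376 ≡ 326 · 339 · 326 · 313 · 339 ≡ 53 (mod 377).
Since 53 ≠ 1, base 8 is a Fermat witness: 377 is composite.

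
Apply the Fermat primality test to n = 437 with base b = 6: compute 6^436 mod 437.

118

6^1 ≡ 6 (mod 437)
6^2 ≡ 6^2 = 36 ≡ 36 (mod 437)
6^4 ≡ 36^2 = 1296 ≡ 422 (mod 437)
6^8 ≡ 422^2 = 178084 ≡ 225 (mod 437)
6^16 ≡ 225^2 = 50625 ≡ 370 (mod 437)
6^32 ≡ 370^2 = 136900 ≡ 119 (mod 437)
6^64 ≡ 119^2 = 14161 ≡ 177 (mod 437)
6^128 ≡ 177^2 = 31329 ≡ 302 (mod 437)
6^256 ≡ 302^2 = 91204 ≡ 308 (mod 437)
436 = 256 + 128 + 32 + 16 + 4 in binary powers of 2.
So 6^436 ≡ 308 · 302 · 119 · 370 · 422 ≡ 118 (mod 437).
Since 118 ≠ 1, base 6 is a Fermat witness: 437 is composite.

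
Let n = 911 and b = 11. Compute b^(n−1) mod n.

11^1 ≡ 11 (mod 911)
11^2 ≡ 11^2 = 121 ≡ 121 (mod 911)
11^4 ≡ 121^2 = 14641 ≡ 65 (mod 911)
11^8 ≡ 65^2 = 4225 ≡ 581 (mod 911)
11^16 ≡ 581^2 = 337561 ≡ 491 (mod 911)
11^32 ≡ 491^2 = 241081 ≡ 577 (mod 911)
11^64 ≡ 577^2 = 332929 ≡ 414 (mod 911)
11^128 ≡ 414^2 = 171396 ≡ 128 (mod 911)
11^256 ≡ 128^2 = 16384 ≡ 897 (mod 911)
11^512 ≡ 897^2 = 804609 ≡ 196 (mod 911)
910 = 512 + 256 + 128 + 8 + 4 + 2 in binary powers of 2.
So 11^910 ≡ 196 · 897 · 128 · 581 · 65 · 121 ≡ 1 (mod 911).
Since the result is 1, base 11 gives no evidence that 911 is composite.

1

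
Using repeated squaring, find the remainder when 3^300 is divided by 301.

3^1 ≡ 3 (mod 301)
3^2 ≡ 3^2 = 9 ≡ 9 (mod 301)
3^4 ≡ 9^2 = 81 ≡ 81 (mod 301)
3^8 ≡ 81^2 = 6561 ≡ 240 (mod 301)
3^16 ≡ 240^2 = 57600 ≡ 109 (mod 301)
3^32 ≡ 109^2 = 11881 ≡ 142 (mod 301)
3^64 ≡ 142^2 = 20164 ≡ 298 (mod 301)
3^128 ≡ 298^2 = 88804 ≡ 9 (mod 301)
3^256 ≡ 9^2 = 81 ≡ 81 (mod 301)
300 = 256 + 32 + 8 + 4 in binary powers of 2.
So 3^300 ≡ 81 · 142 · 240 · 81 ≡ 127 (mod 301).
Since 127 ≠ 1, base 3 is a Fermat witness: 301 is composite.

127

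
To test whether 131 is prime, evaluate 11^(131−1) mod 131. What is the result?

1

11^1 ≡ 11 (mod 131)
11^2 ≡ 11^2 = 121 ≡ 121 (mod 131)
11^4 ≡ 121^2 = 14641 ≡ 100 (mod 131)
11^8 ≡ 100^2 = 10000 ≡ 44 (mod 131)
11^16 ≡ 44^2 = 1936 ≡ 102 (mod 131)
11^32 ≡ 102^2 = 10404 ≡ 55 (mod 131)
11^64 ≡ 55^2 = 3025 ≡ 12 (mod 131)
11^128 ≡ 12^2 = 144 ≡ 13 (mod 131)
130 = 128 + 2 in binary powers of 2.
So 11^130 ≡ 13 · 121 ≡ 1 (mod 131).
Since the result is 1, base 11 gives no evidence that 131 is composite.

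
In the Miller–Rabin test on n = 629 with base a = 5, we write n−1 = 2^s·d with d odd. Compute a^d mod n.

309

629 − 1 = 628 = 2^2 · 157, so d = 157.
5^1 ≡ 5 (mod 629)
5^2 ≡ 5^2 = 25 ≡ 25 (mod 629)
5^4 ≡ 25^2 = 625 ≡ 625 (mod 629)
5^8 ≡ 625^2 = 390625 ≡ 16 (mod 629)
5^16 ≡ 16^2 = 256 ≡ 256 (mod 629)
5^32 ≡ 256^2 = 65536 ≡ 120 (mod 629)
5^64 ≡ 120^2 = 14400 ≡ 562 (mod 629)
5^128 ≡ 562^2 = 315844 ≡ 86 (mod 629)
157 = 128 + 16 + 8 + 4 + 1 in binary powers of 2.
So 5^157 ≡ 86 · 256 · 16 · 625 · 5 ≡ 309 (mod 629).
Squaring chain: 309 → 502; never reaches −1, so base 5 is a Miller–Rabin witness that 629 is composite.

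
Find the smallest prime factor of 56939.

97

56939 is odd.
Digit sum 32, not divisible by 3.
Ends in 9: not divisible by 5.
7: 56939 = 7·8134 + 1
11: 56939 = 11·5176 + 3
13: 56939 = 13·4379 + 12
17: 56939 = 17·3349 + 6
19: 56939 = 19·2996 + 15
23: 56939 = 23·2475 + 14
29: 56939 = 29·1963 + 12
31: 56939 = 31·1836 + 23
37: 56939 = 37·1538 + 33
41: 56939 = 41·1388 + 31
43: 56939 = 43·1324 + 7
47: 56939 = 47·1211 + 22
53: 56939 = 53·1074 + 17
59: 56939 = 59·965 + 4
61: 56939 = 61·933 + 26
67: 56939 = 67·849 + 56
71: 56939 = 71·801 + 68
73: 56939 = 73·779 + 72
79: 56939 = 79·720 + 59
83: 56939 = 83·686 + 1
89: 56939 = 89·639 + 68
97: 56939 = 97·587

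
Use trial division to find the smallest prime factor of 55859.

55859 is odd.
Digit sum 32, not divisible by 3.
Ends in 9: not divisible by 5.
7: 55859 = 7·7979 + 6
11: 55859 = 11·5078 + 1
13: 55859 = 13·4296 + 11
17: 55859 = 17·3285 + 14
19: 55859 = 19·2939 + 18
23: 55859 = 23·2428 + 15
29: 55859 = 29·1926 + 5
31: 55859 = 31·1801 + 28
37: 55859 = 37·1509 + 26
41: 55859 = 41·1362 + 17
43: 55859 = 43·1299 + 2
47: 55859 = 47·1188 + 23
53: 55859 = 53·1053 + 50
59: 55859 = 59·946 + 45
61: 55859 = 61·915 + 44
67: 55859 = 67·833 + 48
71: 55859 = 71·786 + 53
73: 55859 = 73·765 + 14
79: 55859 = 79·707 + 6
83: 55859 = 83·673

83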